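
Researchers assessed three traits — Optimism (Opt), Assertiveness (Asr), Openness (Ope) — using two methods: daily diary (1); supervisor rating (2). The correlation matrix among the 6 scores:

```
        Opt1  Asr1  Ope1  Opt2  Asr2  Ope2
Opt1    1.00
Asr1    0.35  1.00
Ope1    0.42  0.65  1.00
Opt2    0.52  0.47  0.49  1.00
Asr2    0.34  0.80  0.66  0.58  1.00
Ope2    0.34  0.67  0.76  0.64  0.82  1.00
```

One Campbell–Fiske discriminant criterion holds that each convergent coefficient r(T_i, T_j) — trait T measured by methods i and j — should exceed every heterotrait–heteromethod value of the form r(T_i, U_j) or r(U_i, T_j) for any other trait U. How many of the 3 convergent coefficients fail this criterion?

Checking each validity diagonal entry against its comparison values:
Opt (methods 1·2): 0.52 vs {0.34, 0.47, 0.34, 0.49} → pass.
Asr (methods 1·2): 0.80 vs {0.47, 0.34, 0.67, 0.66} → pass.
Ope (methods 1·2): 0.76 vs {0.49, 0.34, 0.66, 0.67} → pass.
0 of 3 fail.

0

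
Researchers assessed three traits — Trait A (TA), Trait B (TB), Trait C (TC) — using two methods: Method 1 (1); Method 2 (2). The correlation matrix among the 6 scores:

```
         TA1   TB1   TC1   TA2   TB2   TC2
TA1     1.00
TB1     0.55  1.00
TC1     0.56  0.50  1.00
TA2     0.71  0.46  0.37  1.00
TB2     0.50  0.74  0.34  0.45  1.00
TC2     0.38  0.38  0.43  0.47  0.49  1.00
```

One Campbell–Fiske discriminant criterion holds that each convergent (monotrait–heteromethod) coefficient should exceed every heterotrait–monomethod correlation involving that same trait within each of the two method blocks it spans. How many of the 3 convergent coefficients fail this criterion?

Convergent coefficients and their comparison sets:
TA (methods 1·2): 0.71 vs {0.55, 0.45, 0.56, 0.47} → pass.
TB (methods 1·2): 0.74 vs {0.55, 0.45, 0.50, 0.49} → pass.
TC (methods 1·2): 0.43 vs {0.56, 0.47, 0.50, 0.49} → fail.
1 of 3 fail.

1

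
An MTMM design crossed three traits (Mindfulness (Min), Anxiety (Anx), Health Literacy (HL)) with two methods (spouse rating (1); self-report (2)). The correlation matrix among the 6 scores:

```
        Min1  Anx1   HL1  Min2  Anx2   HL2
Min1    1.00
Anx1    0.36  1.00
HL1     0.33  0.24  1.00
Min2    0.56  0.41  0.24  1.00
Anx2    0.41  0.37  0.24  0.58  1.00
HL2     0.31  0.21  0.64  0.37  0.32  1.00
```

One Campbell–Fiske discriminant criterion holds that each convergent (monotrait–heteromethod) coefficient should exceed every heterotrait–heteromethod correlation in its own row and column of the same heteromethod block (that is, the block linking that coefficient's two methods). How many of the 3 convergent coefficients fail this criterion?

1

Checking each validity diagonal entry against its comparison values:
Min (methods 1·2): 0.56 vs {0.41, 0.41, 0.31, 0.24} → pass.
Anx (methods 1·2): 0.37 vs {0.41, 0.41, 0.21, 0.24} → fail.
HL (methods 1·2): 0.64 vs {0.24, 0.31, 0.24, 0.21} → pass.
1 of 3 fail.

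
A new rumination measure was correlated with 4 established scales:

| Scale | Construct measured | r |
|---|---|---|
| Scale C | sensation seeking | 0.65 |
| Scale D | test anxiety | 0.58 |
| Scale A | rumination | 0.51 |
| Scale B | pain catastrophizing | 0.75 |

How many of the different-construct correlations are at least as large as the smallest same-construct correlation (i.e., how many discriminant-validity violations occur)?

3

Convergent (same construct = rumination): Scale A.
Smallest convergent = 0.51. Discriminant values: 0.65, 0.58, 0.75; count ≥ 0.51 → 3.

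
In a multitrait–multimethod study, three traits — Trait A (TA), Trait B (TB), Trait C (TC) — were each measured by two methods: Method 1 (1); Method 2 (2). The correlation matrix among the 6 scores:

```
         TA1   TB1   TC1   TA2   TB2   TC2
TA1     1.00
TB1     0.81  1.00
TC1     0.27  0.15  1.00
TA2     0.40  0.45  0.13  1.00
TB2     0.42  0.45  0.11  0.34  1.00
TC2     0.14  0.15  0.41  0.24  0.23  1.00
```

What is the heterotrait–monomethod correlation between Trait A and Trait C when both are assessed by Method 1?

0.27

Different traits, same method: r(TA1, TC1) = 0.27.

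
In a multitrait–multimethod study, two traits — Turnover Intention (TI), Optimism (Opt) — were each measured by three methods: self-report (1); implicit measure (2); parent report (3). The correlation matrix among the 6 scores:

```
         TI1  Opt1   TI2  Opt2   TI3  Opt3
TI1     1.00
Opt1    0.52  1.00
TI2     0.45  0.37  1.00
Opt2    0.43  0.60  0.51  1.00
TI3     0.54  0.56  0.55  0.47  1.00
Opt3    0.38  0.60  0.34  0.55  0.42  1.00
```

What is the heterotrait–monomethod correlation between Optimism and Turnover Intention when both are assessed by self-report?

0.52

Different traits, same method: r(Opt1, TI1) = 0.52.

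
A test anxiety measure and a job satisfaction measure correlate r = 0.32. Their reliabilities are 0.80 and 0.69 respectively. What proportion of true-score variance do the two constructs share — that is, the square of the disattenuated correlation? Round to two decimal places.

0.19

Disattenuated r = 0.32 / √(0.80 × 0.69) = 0.32 / 0.7430 = 0.4307.
Shared true-score variance = 0.4307² = 0.1855 ≈ 0.19.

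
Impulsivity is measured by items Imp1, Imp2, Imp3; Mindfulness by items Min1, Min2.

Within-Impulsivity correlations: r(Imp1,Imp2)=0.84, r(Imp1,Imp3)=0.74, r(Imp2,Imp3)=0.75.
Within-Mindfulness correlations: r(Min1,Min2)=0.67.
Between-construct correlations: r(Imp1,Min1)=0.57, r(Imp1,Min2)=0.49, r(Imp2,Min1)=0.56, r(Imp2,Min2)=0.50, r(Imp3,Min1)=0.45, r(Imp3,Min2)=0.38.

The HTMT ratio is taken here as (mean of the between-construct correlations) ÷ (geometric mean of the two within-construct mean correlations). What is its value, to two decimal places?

0.68

Mean heterotrait r = 2.95/6 = 0.4917.
Mean within-Imp = 2.33/3 = 0.7767; mean within-Min = 0.67/1 = 0.6700.
Geometric mean = √(0.7767 × 0.6700) = 0.7214.
HTMT = 0.4917 / 0.7214 = 0.68.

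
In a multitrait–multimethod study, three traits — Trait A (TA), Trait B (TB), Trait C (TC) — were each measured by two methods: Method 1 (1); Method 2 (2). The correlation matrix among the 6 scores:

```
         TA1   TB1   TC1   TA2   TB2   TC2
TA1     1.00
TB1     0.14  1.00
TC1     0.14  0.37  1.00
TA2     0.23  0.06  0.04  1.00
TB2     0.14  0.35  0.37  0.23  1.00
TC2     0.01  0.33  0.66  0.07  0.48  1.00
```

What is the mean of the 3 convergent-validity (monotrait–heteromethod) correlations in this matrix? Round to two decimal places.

Convergent values: 0.23, 0.35, 0.66; mean = 1.24/3 = 0.41.

0.41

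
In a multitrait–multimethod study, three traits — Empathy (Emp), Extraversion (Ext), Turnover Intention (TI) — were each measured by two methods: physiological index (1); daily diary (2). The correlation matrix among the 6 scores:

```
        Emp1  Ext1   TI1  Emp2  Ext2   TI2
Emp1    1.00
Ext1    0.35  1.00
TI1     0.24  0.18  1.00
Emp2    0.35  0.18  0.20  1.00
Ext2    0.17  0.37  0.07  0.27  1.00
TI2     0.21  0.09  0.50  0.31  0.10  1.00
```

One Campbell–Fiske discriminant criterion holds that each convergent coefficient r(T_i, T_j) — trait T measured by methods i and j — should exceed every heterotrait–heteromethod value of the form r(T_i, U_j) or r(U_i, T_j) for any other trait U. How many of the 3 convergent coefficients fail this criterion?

0

Each convergent coefficient versus the relevant comparison correlations:
Emp (methods 1·2): 0.35 vs {0.17, 0.18, 0.21, 0.20} → pass.
Ext (methods 1·2): 0.37 vs {0.18, 0.17, 0.09, 0.07} → pass.
TI (methods 1·2): 0.50 vs {0.20, 0.21, 0.07, 0.09} → pass.
0 of 3 fail.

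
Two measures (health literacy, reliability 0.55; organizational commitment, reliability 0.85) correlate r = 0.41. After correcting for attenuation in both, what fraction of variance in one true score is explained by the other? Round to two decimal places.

Disattenuated r = 0.41 / √(0.55 × 0.85) = 0.41 / 0.6837 = 0.5997.
Shared true-score variance = 0.5997² = 0.3596 ≈ 0.36.

0.36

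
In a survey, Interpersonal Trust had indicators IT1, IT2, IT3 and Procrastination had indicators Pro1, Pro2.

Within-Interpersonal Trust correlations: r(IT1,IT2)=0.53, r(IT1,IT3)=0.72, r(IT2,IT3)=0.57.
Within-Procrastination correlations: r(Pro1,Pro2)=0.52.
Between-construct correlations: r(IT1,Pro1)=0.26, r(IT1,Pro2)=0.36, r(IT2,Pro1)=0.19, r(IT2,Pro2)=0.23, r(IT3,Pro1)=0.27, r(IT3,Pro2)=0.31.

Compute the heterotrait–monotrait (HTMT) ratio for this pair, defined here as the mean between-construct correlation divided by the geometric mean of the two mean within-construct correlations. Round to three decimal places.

0.481

Between-construct mean = 1.62/6 = 0.2700.
Mean within-IT = 1.82/3 = 0.6067; mean within-Pro = 0.52/1 = 0.5200.
Geometric mean = √(0.6067 × 0.5200) = 0.5617.
HTMT = 0.2700 / 0.5617 = 0.481.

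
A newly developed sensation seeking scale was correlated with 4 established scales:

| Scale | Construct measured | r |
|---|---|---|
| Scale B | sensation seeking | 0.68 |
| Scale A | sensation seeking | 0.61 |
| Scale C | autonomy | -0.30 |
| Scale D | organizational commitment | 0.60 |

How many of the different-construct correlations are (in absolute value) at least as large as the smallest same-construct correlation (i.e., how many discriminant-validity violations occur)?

0

Convergent (same construct = sensation seeking): Scale B, Scale A.
Smallest convergent = 0.61. Discriminant |r|: 0.30, 0.60; count ≥ 0.61 → 0.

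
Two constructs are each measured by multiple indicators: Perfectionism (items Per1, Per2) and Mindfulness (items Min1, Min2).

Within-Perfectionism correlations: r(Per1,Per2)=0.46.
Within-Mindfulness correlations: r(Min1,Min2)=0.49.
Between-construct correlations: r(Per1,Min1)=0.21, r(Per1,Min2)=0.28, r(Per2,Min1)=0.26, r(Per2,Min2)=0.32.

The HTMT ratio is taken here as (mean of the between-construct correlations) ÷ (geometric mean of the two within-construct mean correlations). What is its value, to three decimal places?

0.563

Mean heterotrait r = 1.07/4 = 0.2675.
Mean within-Per = 0.46/1 = 0.4600; mean within-Min = 0.49/1 = 0.4900.
Geometric mean = √(0.4600 × 0.4900) = 0.4748.
HTMT = 0.2675 / 0.4748 = 0.563.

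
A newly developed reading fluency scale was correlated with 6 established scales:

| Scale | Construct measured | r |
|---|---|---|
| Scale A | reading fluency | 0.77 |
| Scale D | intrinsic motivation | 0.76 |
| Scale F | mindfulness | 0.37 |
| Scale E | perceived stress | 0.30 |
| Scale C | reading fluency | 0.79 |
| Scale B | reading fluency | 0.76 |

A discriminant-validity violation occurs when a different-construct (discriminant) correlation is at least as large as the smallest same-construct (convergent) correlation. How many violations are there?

Convergent (same construct = reading fluency): Scale A, Scale C, Scale B.
Smallest convergent = 0.76. Discriminant values: 0.76, 0.37, 0.30; count ≥ 0.76 → 1.

1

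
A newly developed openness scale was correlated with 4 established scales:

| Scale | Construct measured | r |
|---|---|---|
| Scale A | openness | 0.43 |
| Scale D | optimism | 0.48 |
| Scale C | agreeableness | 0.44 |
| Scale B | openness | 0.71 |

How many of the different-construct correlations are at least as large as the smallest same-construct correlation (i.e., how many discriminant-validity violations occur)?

2

Convergent (same construct = openness): Scale A, Scale B.
Smallest convergent = 0.43. Discriminant values: 0.48, 0.44; count ≥ 0.43 → 2.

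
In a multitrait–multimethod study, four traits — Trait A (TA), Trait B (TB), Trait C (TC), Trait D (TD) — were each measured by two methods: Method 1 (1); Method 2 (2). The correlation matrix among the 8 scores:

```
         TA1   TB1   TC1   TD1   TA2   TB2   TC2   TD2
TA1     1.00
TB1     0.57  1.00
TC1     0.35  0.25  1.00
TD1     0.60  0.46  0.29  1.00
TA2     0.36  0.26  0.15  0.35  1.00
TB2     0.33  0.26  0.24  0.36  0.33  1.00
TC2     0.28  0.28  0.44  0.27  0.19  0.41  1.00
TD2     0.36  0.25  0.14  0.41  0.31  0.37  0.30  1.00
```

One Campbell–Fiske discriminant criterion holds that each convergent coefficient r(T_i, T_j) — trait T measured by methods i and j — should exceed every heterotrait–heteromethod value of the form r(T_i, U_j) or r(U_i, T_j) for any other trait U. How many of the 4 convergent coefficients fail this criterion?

2

Checking each validity diagonal entry against its comparison values:
TA (methods 1·2): 0.36 vs {0.33, 0.26, 0.28, 0.15, 0.36, 0.35} → fail.
TB (methods 1·2): 0.26 vs {0.26, 0.33, 0.28, 0.24, 0.25, 0.36} → fail.
TC (methods 1·2): 0.44 vs {0.15, 0.28, 0.24, 0.28, 0.14, 0.27} → pass.
TD (methods 1·2): 0.41 vs {0.35, 0.36, 0.36, 0.25, 0.27, 0.14} → pass.
2 of 4 fail.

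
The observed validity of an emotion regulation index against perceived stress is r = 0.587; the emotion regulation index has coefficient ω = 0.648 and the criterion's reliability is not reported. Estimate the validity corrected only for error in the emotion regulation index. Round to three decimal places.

0.729

Single correction: r_c = r_obs / √r_xx = 0.587 / √0.648 = 0.587 / 0.8050 ≈ 0.729.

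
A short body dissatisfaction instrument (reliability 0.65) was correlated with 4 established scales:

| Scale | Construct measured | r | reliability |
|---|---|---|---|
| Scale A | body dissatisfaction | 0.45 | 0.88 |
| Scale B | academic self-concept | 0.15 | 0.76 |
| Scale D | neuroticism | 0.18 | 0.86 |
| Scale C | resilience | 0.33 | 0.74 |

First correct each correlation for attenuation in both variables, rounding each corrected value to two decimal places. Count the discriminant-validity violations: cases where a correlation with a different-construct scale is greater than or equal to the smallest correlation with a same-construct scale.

0

Disattenuated r (r / √(r_scale · r_new)):
  Scale A (conv): 0.45 / √(0.88·0.65) = 0.59
  Scale B (disc): 0.15 / √(0.76·0.65) = 0.21
  Scale D (disc): 0.18 / √(0.86·0.65) = 0.24
  Scale C (disc): 0.33 / √(0.74·0.65) = 0.48
Smallest convergent = 0.59. Discriminant values: 0.21, 0.24, 0.48; count ≥ 0.59 → 0.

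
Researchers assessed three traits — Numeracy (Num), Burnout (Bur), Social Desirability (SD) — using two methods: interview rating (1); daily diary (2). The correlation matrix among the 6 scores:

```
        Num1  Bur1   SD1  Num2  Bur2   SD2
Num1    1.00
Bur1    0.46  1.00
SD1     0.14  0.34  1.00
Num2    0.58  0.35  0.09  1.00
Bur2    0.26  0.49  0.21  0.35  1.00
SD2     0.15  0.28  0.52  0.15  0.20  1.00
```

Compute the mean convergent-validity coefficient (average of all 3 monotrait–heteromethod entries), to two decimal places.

0.53

Convergent values: 0.58, 0.49, 0.52; mean = 1.59/3 = 0.53.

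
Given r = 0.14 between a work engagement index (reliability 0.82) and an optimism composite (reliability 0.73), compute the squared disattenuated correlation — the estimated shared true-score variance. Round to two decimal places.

0.03

Disattenuated r = 0.14 / √(0.82 × 0.73) = 0.14 / 0.7737 = 0.1809.
Shared true-score variance = 0.1809² = 0.0327 ≈ 0.03.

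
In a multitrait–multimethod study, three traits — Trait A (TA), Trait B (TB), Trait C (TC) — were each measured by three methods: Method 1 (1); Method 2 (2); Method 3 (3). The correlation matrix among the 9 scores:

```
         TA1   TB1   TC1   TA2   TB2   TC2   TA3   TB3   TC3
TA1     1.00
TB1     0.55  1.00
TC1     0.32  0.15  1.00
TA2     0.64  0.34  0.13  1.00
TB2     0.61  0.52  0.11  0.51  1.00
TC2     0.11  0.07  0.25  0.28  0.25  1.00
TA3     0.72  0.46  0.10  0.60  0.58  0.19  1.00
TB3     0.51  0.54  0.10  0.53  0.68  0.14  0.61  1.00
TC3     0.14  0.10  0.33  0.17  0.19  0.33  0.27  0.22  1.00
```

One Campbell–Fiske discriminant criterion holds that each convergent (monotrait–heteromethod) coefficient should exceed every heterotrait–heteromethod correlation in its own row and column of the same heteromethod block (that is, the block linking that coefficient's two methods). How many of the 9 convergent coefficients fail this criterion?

Convergent coefficients and their comparison sets:
TA (methods 1·2): 0.64 vs {0.61, 0.34, 0.11, 0.13} → pass.
TA (methods 1·3): 0.72 vs {0.51, 0.46, 0.14, 0.10} → pass.
TA (methods 2·3): 0.60 vs {0.53, 0.58, 0.17, 0.19} → pass.
TB (methods 1·2): 0.52 vs {0.34, 0.61, 0.07, 0.11} → fail.
TB (methods 1·3): 0.54 vs {0.46, 0.51, 0.10, 0.10} → pass.
TB (methods 2·3): 0.68 vs {0.58, 0.53, 0.19, 0.14} → pass.
TC (methods 1·2): 0.25 vs {0.13, 0.11, 0.11, 0.07} → pass.
TC (methods 1·3): 0.33 vs {0.10, 0.14, 0.10, 0.10} → pass.
TC (methods 2·3): 0.33 vs {0.19, 0.17, 0.14, 0.19} → pass.
1 of 9 fail.

1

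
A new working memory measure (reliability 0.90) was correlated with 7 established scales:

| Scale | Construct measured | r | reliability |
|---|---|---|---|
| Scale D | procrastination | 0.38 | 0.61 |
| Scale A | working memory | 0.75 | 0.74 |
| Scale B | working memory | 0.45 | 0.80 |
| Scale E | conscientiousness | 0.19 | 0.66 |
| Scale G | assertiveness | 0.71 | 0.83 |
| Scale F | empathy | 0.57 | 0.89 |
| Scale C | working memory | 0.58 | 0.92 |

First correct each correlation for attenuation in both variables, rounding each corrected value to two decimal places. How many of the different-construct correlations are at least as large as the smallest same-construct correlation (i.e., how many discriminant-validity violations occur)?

2

Disattenuated r (r / √(r_scale · r_new)):
  Scale D (disc): 0.38 / √(0.61·0.90) = 0.51
  Scale A (conv): 0.75 / √(0.74·0.90) = 0.92
  Scale B (conv): 0.45 / √(0.80·0.90) = 0.53
  Scale E (disc): 0.19 / √(0.66·0.90) = 0.25
  Scale G (disc): 0.71 / √(0.83·0.90) = 0.82
  Scale F (disc): 0.57 / √(0.89·0.90) = 0.64
  Scale C (conv): 0.58 / √(0.92·0.90) = 0.64
Smallest convergent = 0.53. Discriminant values: 0.51, 0.25, 0.82, 0.64; count ≥ 0.53 → 2.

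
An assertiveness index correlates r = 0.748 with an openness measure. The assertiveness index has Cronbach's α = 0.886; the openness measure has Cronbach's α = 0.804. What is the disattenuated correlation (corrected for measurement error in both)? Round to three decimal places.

r_true = r_obs / √(r_xx · r_yy) = 0.748 / √(0.886 × 0.804) = 0.748 / √0.712344 = 0.748 / 0.8440 ≈ 0.886.

0.886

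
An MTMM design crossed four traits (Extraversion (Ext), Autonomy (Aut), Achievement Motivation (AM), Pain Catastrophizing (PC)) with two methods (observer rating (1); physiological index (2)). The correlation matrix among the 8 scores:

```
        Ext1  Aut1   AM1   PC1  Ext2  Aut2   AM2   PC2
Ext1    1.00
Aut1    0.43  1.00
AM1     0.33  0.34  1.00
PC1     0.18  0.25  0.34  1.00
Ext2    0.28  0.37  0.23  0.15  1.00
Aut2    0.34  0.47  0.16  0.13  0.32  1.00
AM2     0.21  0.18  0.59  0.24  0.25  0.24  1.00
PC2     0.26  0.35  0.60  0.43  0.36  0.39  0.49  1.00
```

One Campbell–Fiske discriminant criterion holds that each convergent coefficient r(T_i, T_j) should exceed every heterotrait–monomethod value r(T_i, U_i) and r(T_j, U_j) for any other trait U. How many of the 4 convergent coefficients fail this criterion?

Convergent coefficients and their comparison sets:
Ext (methods 1·2): 0.28 vs {0.43, 0.32, 0.33, 0.25, 0.18, 0.36} → fail.
Aut (methods 1·2): 0.47 vs {0.43, 0.32, 0.34, 0.24, 0.25, 0.39} → pass.
AM (methods 1·2): 0.59 vs {0.33, 0.25, 0.34, 0.24, 0.34, 0.49} → pass.
PC (methods 1·2): 0.43 vs {0.18, 0.36, 0.25, 0.39, 0.34, 0.49} → fail.
2 of 4 fail.

2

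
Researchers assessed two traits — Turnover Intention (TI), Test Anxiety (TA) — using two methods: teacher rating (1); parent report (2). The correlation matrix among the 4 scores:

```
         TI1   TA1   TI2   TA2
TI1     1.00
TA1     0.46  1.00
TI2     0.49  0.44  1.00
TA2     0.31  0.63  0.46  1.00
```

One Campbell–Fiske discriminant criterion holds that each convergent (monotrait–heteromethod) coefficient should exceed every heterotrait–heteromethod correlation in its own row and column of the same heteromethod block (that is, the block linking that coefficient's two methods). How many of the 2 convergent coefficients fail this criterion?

Each convergent coefficient versus the relevant comparison correlations:
TI (methods 1·2): 0.49 vs {0.31, 0.44} → pass.
TA (methods 1·2): 0.63 vs {0.44, 0.31} → pass.
0 of 2 fail.

0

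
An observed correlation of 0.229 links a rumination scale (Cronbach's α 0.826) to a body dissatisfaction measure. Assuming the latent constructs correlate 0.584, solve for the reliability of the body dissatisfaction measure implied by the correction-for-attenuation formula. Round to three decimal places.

0.186

r_true = r_obs / √(r_xx · r_yy) ⇒ 0.584 = 0.229 / √(0.826 · r_yy).
√(0.826 · r_yy) = 0.229 / 0.584 = 0.3921; 0.826 · r_yy = 0.1537; r_yy = 0.1537 / 0.826 ≈ 0.186.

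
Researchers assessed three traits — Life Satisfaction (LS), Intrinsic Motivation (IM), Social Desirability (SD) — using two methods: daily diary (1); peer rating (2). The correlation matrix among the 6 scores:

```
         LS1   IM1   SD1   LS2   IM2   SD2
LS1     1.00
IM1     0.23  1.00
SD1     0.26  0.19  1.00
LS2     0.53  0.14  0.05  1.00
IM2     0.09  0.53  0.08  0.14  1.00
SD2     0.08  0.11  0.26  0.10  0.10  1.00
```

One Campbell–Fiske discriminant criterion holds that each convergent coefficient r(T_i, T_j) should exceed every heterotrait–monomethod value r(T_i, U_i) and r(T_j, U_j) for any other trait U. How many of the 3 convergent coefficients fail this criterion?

Checking each validity diagonal entry against its comparison values:
LS (methods 1·2): 0.53 vs {0.23, 0.14, 0.26, 0.10} → pass.
IM (methods 1·2): 0.53 vs {0.23, 0.14, 0.19, 0.10} → pass.
SD (methods 1·2): 0.26 vs {0.26, 0.10, 0.19, 0.10} → fail.
1 of 3 fail.

1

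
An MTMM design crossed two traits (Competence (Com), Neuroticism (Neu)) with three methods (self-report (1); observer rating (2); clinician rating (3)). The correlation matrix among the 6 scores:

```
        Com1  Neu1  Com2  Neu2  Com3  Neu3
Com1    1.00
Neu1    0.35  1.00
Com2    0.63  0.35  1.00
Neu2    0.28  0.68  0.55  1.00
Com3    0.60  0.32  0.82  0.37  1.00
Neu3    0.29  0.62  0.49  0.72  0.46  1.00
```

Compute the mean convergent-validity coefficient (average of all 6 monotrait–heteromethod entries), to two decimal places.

0.68

Convergent values: 0.63, 0.60, 0.82, 0.68, 0.62, 0.72; mean = 4.07/6 = 0.68.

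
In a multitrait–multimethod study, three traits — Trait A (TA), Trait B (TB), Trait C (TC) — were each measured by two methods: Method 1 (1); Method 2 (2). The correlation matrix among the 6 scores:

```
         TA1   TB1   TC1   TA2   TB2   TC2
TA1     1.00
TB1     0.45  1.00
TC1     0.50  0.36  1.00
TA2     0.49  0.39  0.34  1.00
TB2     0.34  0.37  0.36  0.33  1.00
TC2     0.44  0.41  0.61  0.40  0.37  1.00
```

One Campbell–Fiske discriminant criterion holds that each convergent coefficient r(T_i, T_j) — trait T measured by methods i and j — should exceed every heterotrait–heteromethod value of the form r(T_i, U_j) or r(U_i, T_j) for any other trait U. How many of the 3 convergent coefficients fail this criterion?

Each convergent coefficient versus the relevant comparison correlations:
TA (methods 1·2): 0.49 vs {0.34, 0.39, 0.44, 0.34} → pass.
TB (methods 1·2): 0.37 vs {0.39, 0.34, 0.41, 0.36} → fail.
TC (methods 1·2): 0.61 vs {0.34, 0.44, 0.36, 0.41} → pass.
1 of 3 fail.

1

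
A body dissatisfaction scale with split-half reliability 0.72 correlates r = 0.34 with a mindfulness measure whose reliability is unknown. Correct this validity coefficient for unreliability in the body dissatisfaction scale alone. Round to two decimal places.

0.40

Single correction: r_c = r_obs / √r_xx = 0.34 / √0.72 = 0.34 / 0.8485 ≈ 0.40.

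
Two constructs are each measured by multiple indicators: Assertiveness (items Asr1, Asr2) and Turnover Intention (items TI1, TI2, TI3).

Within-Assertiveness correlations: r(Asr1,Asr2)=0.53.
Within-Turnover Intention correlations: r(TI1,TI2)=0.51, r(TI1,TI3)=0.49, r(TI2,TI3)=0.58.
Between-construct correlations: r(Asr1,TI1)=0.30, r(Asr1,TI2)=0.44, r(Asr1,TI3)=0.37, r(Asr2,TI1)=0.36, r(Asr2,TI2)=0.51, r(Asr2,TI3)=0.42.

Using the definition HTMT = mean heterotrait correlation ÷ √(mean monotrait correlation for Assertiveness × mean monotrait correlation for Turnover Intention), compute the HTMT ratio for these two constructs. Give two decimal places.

0.76

Mean heterotrait r = 2.40/6 = 0.4000.
Mean within-Asr = 0.53/1 = 0.5300; mean within-TI = 1.58/3 = 0.5267.
Geometric mean = √(0.5300 × 0.5267) = 0.5283.
HTMT = 0.4000 / 0.5283 = 0.76.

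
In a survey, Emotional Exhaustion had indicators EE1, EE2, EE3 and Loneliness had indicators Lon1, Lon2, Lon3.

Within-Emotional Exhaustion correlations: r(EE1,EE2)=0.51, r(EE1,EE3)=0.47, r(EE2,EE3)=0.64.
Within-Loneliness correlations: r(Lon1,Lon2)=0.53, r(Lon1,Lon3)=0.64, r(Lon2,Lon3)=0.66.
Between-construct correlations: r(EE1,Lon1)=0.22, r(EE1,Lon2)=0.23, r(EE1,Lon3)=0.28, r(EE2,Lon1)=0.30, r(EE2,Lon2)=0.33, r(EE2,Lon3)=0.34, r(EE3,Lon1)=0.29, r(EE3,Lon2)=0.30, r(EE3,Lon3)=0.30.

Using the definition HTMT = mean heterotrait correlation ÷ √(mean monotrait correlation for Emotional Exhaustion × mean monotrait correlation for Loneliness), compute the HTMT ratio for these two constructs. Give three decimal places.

Mean between = 2.59/9 = 0.2878.
Mean within-EE = 1.62/3 = 0.5400; mean within-Lon = 1.83/3 = 0.6100.
Geometric mean = √(0.5400 × 0.6100) = 0.5739.
HTMT = 0.2878 / 0.5739 = 0.501.

0.501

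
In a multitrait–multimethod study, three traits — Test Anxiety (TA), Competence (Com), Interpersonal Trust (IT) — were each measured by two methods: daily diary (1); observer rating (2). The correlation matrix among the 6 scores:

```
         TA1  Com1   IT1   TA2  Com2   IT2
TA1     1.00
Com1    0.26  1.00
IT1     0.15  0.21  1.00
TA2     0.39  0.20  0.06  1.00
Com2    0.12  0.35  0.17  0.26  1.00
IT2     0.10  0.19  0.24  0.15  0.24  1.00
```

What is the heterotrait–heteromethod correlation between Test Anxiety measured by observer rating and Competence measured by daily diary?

Different traits and methods: r(TA2, Com1) = 0.20.

0.20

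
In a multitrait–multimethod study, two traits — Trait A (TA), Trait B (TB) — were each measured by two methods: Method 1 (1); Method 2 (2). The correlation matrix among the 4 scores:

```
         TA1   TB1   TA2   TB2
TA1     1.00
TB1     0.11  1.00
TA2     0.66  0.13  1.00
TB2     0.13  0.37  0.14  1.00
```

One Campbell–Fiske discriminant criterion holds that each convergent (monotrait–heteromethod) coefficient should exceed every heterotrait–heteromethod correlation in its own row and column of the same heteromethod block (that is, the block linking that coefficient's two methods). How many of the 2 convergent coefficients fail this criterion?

Convergent coefficients and their comparison sets:
TA (methods 1·2): 0.66 vs {0.13, 0.13} → pass.
TB (methods 1·2): 0.37 vs {0.13, 0.13} → pass.
0 of 2 fail.

0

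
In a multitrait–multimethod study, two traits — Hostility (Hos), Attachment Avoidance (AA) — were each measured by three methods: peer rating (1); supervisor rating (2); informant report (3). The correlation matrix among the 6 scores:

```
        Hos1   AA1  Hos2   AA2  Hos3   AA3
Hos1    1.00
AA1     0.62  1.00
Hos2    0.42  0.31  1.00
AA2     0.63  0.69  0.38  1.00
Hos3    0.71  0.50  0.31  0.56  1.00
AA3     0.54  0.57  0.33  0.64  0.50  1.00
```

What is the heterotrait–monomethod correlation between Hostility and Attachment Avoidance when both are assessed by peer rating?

0.62

Different traits, same method: r(Hos1, AA1) = 0.62.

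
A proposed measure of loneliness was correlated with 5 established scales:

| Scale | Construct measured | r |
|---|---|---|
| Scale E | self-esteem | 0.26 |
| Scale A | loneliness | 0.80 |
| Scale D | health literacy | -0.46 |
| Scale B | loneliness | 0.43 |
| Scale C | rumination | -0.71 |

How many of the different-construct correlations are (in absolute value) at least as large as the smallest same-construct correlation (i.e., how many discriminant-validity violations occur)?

Convergent (same construct = loneliness): Scale A, Scale B.
Smallest convergent = 0.43. Discriminant |r|: 0.26, 0.46, 0.71; count ≥ 0.43 → 2.

2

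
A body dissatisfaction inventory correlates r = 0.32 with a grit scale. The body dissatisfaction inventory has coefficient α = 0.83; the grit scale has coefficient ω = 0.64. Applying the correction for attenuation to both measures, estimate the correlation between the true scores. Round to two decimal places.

0.44

r_true = r_obs / √(r_xx · r_yy) = 0.32 / √(0.83 × 0.64) = 0.32 / √0.5312 = 0.32 / 0.7288 ≈ 0.44.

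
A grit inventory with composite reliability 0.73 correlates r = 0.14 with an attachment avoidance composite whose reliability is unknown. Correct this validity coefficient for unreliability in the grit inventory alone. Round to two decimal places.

Single correction: r_c = r_obs / √r_xx = 0.14 / √0.73 = 0.14 / 0.8544 ≈ 0.16.

0.16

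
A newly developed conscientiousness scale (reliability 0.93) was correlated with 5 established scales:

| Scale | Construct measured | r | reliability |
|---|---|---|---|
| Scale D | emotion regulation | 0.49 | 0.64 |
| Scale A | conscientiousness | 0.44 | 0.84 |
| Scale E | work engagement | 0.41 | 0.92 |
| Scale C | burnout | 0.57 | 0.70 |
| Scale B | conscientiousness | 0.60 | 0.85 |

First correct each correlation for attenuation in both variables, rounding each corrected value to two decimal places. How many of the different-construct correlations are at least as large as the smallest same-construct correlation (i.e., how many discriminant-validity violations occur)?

2

Disattenuated r (r / √(r_scale · r_new)):
  Scale D (disc): 0.49 / √(0.64·0.93) = 0.64
  Scale A (conv): 0.44 / √(0.84·0.93) = 0.50
  Scale E (disc): 0.41 / √(0.92·0.93) = 0.44
  Scale C (disc): 0.57 / √(0.70·0.93) = 0.71
  Scale B (conv): 0.60 / √(0.85·0.93) = 0.67
Smallest convergent = 0.50. Discriminant values: 0.64, 0.44, 0.71; count ≥ 0.50 → 2.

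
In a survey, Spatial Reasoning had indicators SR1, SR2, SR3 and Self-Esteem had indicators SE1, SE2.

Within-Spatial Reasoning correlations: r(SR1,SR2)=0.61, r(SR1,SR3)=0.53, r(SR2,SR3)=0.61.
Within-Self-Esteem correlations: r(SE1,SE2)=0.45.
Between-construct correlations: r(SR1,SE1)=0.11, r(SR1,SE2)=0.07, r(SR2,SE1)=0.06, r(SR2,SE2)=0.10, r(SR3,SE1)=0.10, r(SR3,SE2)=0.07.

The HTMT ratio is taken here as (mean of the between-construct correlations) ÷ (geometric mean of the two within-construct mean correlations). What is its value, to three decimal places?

0.166

Mean heterotrait r = 0.51/6 = 0.0850.
Mean within-SR = 1.75/3 = 0.5833; mean within-SE = 0.45/1 = 0.4500.
Geometric mean = √(0.5833 × 0.4500) = 0.5123.
HTMT = 0.0850 / 0.5123 = 0.166.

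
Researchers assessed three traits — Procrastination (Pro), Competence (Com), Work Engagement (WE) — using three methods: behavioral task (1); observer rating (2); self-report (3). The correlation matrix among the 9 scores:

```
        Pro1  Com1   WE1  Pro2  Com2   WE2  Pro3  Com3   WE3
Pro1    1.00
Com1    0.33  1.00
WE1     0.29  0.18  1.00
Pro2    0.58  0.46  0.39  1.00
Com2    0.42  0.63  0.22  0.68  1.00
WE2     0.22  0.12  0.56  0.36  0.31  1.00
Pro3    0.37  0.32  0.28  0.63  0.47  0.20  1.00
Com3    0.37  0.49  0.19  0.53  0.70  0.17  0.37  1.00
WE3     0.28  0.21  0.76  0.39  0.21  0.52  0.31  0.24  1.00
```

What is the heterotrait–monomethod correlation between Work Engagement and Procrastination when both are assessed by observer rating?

0.36

Different traits, same method: r(WE2, Pro2) = 0.36.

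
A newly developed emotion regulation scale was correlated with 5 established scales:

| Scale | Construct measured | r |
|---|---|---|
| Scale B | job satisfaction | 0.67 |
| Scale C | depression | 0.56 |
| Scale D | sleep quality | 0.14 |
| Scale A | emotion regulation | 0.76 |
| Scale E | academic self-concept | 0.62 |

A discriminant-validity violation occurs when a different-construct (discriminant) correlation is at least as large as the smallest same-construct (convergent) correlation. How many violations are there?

Convergent (same construct = emotion regulation): Scale A.
Smallest convergent = 0.76. Discriminant values: 0.67, 0.56, 0.14, 0.62; count ≥ 0.76 → 0.

0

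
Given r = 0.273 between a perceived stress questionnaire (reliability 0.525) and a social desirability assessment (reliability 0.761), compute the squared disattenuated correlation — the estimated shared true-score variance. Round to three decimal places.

0.187

Disattenuated r = 0.273 / √(0.525 × 0.761) = 0.273 / 0.6321 = 0.4319.
Shared true-score variance = 0.4319² = 0.1865 ≈ 0.187.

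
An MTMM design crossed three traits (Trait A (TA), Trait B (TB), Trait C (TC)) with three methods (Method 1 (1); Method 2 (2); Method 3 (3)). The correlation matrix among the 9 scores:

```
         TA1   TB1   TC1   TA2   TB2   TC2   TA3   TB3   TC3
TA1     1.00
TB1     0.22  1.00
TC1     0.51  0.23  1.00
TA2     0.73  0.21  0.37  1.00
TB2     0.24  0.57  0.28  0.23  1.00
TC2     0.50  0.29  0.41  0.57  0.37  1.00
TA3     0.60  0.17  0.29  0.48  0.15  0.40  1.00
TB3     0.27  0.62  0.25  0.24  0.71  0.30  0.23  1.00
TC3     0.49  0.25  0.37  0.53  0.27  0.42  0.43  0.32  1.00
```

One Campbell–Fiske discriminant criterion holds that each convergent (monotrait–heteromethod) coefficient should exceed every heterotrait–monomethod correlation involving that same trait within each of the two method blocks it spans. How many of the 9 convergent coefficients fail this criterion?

Checking each validity diagonal entry against its comparison values:
TA (methods 1·2): 0.73 vs {0.22, 0.23, 0.51, 0.57} → pass.
TA (methods 1·3): 0.60 vs {0.22, 0.23, 0.51, 0.43} → pass.
TA (methods 2·3): 0.48 vs {0.23, 0.23, 0.57, 0.43} → fail.
TB (methods 1·2): 0.57 vs {0.22, 0.23, 0.23, 0.37} → pass.
TB (methods 1·3): 0.62 vs {0.22, 0.23, 0.23, 0.32} → pass.
TB (methods 2·3): 0.71 vs {0.23, 0.23, 0.37, 0.32} → pass.
TC (methods 1·2): 0.41 vs {0.51, 0.57, 0.23, 0.37} → fail.
TC (methods 1·3): 0.37 vs {0.51, 0.43, 0.23, 0.32} → fail.
TC (methods 2·3): 0.42 vs {0.57, 0.43, 0.37, 0.32} → fail.
4 of 9 fail.

4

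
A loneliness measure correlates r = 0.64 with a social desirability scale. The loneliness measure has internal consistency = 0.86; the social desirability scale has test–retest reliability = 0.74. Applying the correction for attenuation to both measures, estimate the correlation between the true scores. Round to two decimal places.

r_true = r_obs / √(r_xx · r_yy) = 0.64 / √(0.86 × 0.74) = 0.64 / √0.6364 = 0.64 / 0.7977 ≈ 0.80.

0.80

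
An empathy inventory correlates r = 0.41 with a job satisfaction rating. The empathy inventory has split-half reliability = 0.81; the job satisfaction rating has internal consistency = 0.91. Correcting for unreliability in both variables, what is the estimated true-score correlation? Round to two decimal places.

r_true = r_obs / √(r_xx · r_yy) = 0.41 / √(0.81 × 0.91) = 0.41 / √0.7371 = 0.41 / 0.8585 ≈ 0.48.

0.48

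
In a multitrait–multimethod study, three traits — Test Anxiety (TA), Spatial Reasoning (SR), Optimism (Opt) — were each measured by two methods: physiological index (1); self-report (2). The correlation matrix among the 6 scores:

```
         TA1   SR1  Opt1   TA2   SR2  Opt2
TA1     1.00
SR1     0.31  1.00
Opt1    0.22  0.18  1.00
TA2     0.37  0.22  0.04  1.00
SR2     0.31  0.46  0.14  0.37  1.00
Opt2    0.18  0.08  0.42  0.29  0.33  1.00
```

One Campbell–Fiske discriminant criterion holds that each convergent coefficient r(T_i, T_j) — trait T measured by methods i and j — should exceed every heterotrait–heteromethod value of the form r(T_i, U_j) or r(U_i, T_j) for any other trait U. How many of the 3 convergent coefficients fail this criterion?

0

Each convergent coefficient versus the relevant comparison correlations:
TA (methods 1·2): 0.37 vs {0.31, 0.22, 0.18, 0.04} → pass.
SR (methods 1·2): 0.46 vs {0.22, 0.31, 0.08, 0.14} → pass.
Opt (methods 1·2): 0.42 vs {0.04, 0.18, 0.14, 0.08} → pass.
0 of 3 fail.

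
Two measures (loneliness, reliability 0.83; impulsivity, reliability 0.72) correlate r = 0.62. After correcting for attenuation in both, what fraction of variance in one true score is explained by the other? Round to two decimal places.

0.64

Disattenuated r = 0.62 / √(0.83 × 0.72) = 0.62 / 0.7730 = 0.8021.
Shared true-score variance = 0.8021² = 0.6434 ≈ 0.64.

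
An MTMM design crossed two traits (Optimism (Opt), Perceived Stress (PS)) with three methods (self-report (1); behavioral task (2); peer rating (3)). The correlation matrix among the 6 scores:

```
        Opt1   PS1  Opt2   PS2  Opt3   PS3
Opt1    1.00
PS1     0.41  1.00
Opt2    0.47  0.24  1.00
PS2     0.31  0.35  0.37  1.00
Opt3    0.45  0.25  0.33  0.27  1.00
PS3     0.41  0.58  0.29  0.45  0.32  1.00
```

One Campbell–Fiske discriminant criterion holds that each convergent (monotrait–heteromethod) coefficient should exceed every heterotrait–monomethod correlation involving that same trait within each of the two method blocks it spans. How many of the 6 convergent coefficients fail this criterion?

2

Each convergent coefficient versus the relevant comparison correlations:
Opt (methods 1·2): 0.47 vs {0.41, 0.37} → pass.
Opt (methods 1·3): 0.45 vs {0.41, 0.32} → pass.
Opt (methods 2·3): 0.33 vs {0.37, 0.32} → fail.
PS (methods 1·2): 0.35 vs {0.41, 0.37} → fail.
PS (methods 1·3): 0.58 vs {0.41, 0.32} → pass.
PS (methods 2·3): 0.45 vs {0.37, 0.32} → pass.
2 of 6 fail.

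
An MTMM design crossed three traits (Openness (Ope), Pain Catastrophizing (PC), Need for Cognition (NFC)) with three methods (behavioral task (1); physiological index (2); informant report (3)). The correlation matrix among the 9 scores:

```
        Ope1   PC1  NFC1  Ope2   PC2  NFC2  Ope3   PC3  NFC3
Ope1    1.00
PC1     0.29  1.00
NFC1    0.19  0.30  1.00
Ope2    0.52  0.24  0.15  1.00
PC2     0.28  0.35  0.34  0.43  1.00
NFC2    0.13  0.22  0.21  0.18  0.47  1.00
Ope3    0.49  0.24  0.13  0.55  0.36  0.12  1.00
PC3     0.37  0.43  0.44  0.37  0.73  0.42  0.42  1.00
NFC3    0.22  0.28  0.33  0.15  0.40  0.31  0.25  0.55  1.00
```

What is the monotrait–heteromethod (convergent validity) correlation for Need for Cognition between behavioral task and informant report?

0.33

Same trait (NFC), different methods: r(NFC1, NFC3) = 0.33.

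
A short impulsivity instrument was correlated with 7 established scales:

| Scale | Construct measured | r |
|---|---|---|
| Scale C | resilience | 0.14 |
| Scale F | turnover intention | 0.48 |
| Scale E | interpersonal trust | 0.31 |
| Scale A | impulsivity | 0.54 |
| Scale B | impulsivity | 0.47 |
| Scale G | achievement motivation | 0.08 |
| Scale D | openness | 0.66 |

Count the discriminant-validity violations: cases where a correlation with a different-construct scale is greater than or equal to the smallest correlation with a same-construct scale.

Convergent (same construct = impulsivity): Scale A, Scale B.
Smallest convergent = 0.47. Discriminant values: 0.14, 0.48, 0.31, 0.08, 0.66; count ≥ 0.47 → 2.

2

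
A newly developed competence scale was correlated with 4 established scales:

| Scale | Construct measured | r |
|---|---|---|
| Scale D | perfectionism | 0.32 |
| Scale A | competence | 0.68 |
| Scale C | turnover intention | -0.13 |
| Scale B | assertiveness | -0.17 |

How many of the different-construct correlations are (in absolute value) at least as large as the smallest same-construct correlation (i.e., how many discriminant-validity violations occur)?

0

Convergent (same construct = competence): Scale A.
Smallest convergent = 0.68. Discriminant |r|: 0.32, 0.13, 0.17; count ≥ 0.68 → 0.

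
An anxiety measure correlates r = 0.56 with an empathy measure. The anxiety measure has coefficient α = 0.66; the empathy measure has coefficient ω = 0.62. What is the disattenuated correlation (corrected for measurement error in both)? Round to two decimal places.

0.88

r_true = r_obs / √(r_xx · r_yy) = 0.56 / √(0.66 × 0.62) = 0.56 / √0.4092 = 0.56 / 0.6397 ≈ 0.88.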